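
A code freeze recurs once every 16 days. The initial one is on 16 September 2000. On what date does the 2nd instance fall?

The 2nd occurrence is 1 interval after the first: 1 × 16 = 16 days after 16 September 2000.
September has 30 days — 14 days to the end of September leaves 2.
2 days into October → 2 October 2000.

2 October 2000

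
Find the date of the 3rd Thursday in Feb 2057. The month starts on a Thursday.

Feb 2057 begins on a Thursday, so the first Thursday is Feb 1.
The 3rd Thursday is 2 weeks later: 1 + 14 = 15.

Feb 15, 2057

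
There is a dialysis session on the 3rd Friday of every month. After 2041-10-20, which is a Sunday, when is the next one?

October 2041 starts on a Tuesday; its first Friday is the 4th, so the 3rd Friday is the 18th — 2041-10-18.
That is not after 2041-10-20, so look at November 2041.
November 2041 starts on a Friday; its first Friday is the 1st, so the 3rd Friday is the 15th — 2041-11-15.

2041-11-15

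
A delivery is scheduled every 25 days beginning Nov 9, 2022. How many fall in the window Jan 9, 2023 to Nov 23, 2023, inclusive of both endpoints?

13

Occurrences land 25·i days after Nov 9, 2022 for i = 0, 1, 2, …
Jan 9, 2023 is 61 days after the start; 61 ÷ 25 = 2 remainder 11; since the remainder is 11, round up to i = 3. First occurrence in the window: #4 on Jan 23, 2023 (3×25 = 75 days in).
Nov 23, 2023 is 379 days after the start; 379 ÷ 25 = 15 remainder 4. Last occurrence in the window: #16 on Nov 19, 2023.
Occurrences #4 through #16: 13 in total.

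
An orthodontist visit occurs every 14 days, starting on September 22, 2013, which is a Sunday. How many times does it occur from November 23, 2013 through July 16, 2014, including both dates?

Occurrences land 14·i days after September 22, 2013 for i = 0, 1, 2, …
November 23, 2013 is 62 days after the start; 62 ÷ 14 = 4 remainder 6; since the remainder is 6, round up to i = 5. First occurrence in the window: #6 on December 1, 2013 (5×14 = 70 days in).
July 16, 2014 is 297 days after the start; 297 ÷ 14 = 21 remainder 3. Last occurrence in the window: #22 on July 13, 2014.
Occurrences #6 through #22: 17 in total.

17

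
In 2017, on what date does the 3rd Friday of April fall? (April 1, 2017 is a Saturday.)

21 April 2017

April 2017 begins on a Saturday, so the first Friday is April 7 (6 days later).
The 3rd Friday is 2 weeks later: 7 + 14 = 21.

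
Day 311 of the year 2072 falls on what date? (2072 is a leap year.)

January has 31 days (311 − 31 = 280 remain).
February has 29 days (280 − 29 = 251 remain).
March has 31 days (251 − 31 = 220 remain).
April has 30 days (220 − 30 = 190 remain).
May has 31 days (190 − 31 = 159 remain).
June has 30 days (159 − 30 = 129 remain).
July has 31 days (129 − 31 = 98 remain).
August has 31 days (98 − 31 = 67 remain).
September has 30 days (67 − 30 = 37 remain).
October has 31 days (37 − 31 = 6 remain).
6 into November → November 6.

November 6, 2072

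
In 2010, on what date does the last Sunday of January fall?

January 2010 begins on a Friday, so the first Sunday is January 3 (2 days later).
January 2010 has 31 days. Adding weeks: 3, 10, 17, 24, 31 — the last one ≤ 31 is the 31st.

31 January 2010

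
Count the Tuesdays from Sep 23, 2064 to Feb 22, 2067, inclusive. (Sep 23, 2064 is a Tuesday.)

127

Sep 23, 2064 is a Tuesday; the first Tuesday on or after it is Sep 23, 2064.
From Sep 23, 2064 to Feb 22, 2067: 99 + 365 + 365 + 53 = 882 days (rest of 2064, 2065, 2066, to Feb 22, 2067 in 2067).
882 ÷ 7 = 126 full weeks with remainder 0, so 126 more Tuesdays after the first → 127.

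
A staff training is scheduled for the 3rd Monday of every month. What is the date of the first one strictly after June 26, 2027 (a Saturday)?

July 19, 2027

June 2027 starts on a Tuesday; its first Monday is the 7th, so the 3rd Monday is the 21st — June 21, 2027.
That is not after June 26, 2027, so look at July 2027.
July 2027 starts on a Thursday; its first Monday is the 5th, so the 3rd Monday is the 19th — July 19, 2027.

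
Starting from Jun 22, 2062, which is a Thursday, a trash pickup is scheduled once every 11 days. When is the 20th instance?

Jan 17, 2063

The 20th occurrence is 19 intervals after the first: 19 × 11 = 209 days after Jun 22, 2062.
Jun has 30 days — 8 days to the end of Jun leaves 201.
Jul has 31 days (170 left).
Aug has 31 days (139 left).
Sep has 30 days (109 left).
Oct has 31 days (78 left).
Nov has 30 days (48 left).
Dec has 31 days (17 left).
17 days into Jan → Jan 17, 2063.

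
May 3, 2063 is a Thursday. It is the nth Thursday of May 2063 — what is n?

1st

Day 3 falls in week ⌈3/7⌉ of the month.
Days 1–7 hold the 1st Thursday, 8–14 the 2nd, 15–21 the 3rd, 22–28 the 4th, 29–31 the 5th.
3 is in the range for the 1st.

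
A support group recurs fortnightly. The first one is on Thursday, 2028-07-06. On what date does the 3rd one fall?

2028-08-03

The 3rd occurrence is 2 intervals after the first: 2 × 14 = 28 days after 2028-07-06.
July has 31 days — 25 days to the end of July leaves 3.
3 days into August → 2028-08-03.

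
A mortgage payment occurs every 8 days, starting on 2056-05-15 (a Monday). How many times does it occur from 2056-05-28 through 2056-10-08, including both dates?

17

Occurrences land 8·i days after 2056-05-15 for i = 0, 1, 2, …
2056-05-28 is 13 days after the start; 13 ÷ 8 = 1 remainder 5; since the remainder is 5, round up to i = 2. First occurrence in the window: #3 on 2056-05-31 (2×8 = 16 days in).
2056-10-08 is 146 days after the start; 146 ÷ 8 = 18 remainder 2. Last occurrence in the window: #19 on 2056-10-06.
Occurrences #3 through #19: 17 in total.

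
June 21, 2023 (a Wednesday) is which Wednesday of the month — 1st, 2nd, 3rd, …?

3rd

Day 21 falls in week ⌈21/7⌉ of the month.
Days 1–7 hold the 1st Wednesday, 8–14 the 2nd, 15–21 the 3rd, 22–28 the 4th, 29–31 the 5th.
21 is in the range for the 3rd.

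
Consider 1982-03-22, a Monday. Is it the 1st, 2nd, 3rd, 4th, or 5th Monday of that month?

4th

Day 22 falls in week ⌈22/7⌉ of the month.
Days 1–7 hold the 1st Monday, 8–14 the 2nd, 15–21 the 3rd, 22–28 the 4th, 29–31 the 5th.
22 is in the range for the 4th.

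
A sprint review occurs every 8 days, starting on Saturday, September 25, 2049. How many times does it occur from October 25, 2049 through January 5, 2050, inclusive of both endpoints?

9

Occurrences land 8·i days after September 25, 2049 for i = 0, 1, 2, …
October 25, 2049 is 30 days after the start; 30 ÷ 8 = 3 remainder 6; since the remainder is 6, round up to i = 4. First occurrence in the window: #5 on October 27, 2049 (4×8 = 32 days in).
January 5, 2050 is 102 days after the start; 102 ÷ 8 = 12 remainder 6. Last occurrence in the window: #13 on December 30, 2049.
Occurrences #5 through #13: 9 in total.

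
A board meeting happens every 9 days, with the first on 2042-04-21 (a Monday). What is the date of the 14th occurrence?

The 14th occurrence is 13 intervals after the first: 13 × 9 = 117 days after 2042-04-21.
April has 30 days — 9 days to the end of April leaves 108.
May has 31 days (77 left).
June has 30 days (47 left).
July has 31 days (16 left).
16 days into August → 2042-08-16.

2042-08-16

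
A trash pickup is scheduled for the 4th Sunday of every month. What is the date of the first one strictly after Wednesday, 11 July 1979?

22 July 1979

July 1979 starts on a Sunday; its first Sunday is the 1st, so the 4th Sunday is the 22nd — 22 July 1979.
22 July 1979 is after 11 July 1979, so that is the next one.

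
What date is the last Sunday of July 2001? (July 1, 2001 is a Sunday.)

July 2001 begins on a Sunday, so the first Sunday is July 1.
July 2001 has 31 days. Adding weeks: 1, 8, 15, 22, 29 — the last one ≤ 31 is the 29th.

2001-07-29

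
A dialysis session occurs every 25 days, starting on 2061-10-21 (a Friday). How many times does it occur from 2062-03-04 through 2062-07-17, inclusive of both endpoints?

5

Occurrences land 25·i days after 2061-10-21 for i = 0, 1, 2, …
2062-03-04 is 134 days after the start; 134 ÷ 25 = 5 remainder 9; since the remainder is 9, round up to i = 6. First occurrence in the window: #7 on 2062-03-20 (6×25 = 150 days in).
2062-07-17 is 269 days after the start; 269 ÷ 25 = 10 remainder 19. Last occurrence in the window: #11 on 2062-06-28.
Occurrences #7 through #11: 5 in total.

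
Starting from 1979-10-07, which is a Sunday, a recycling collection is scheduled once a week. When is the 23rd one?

1980-03-09

The 23rd occurrence is 22 intervals after the first: 22 × 7 = 154 days after 1979-10-07.
October has 31 days — 24 days to the end of October leaves 130.
November has 30 days (100 left).
December has 31 days (69 left).
January has 31 days (38 left).
February has 29 days (9 left).
9 days into March → 1980-03-09.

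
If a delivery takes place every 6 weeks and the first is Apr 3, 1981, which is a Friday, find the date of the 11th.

May 28, 1982

The 11th occurrence is 10 intervals after the first: 10 × 42 = 420 days after Apr 3, 1981.
Apr has 30 days — 27 days to the end of Apr leaves 393.
May has 31 days (362 left).
Jun has 30 days (332 left).
Jul has 31 days (301 left).
Aug has 31 days (270 left).
Sep has 30 days (240 left).
Oct has 31 days (209 left).
Nov has 30 days (179 left).
Dec has 31 days (148 left).
Jan has 31 days (117 left).
Feb has 28 days (89 left).
Mar has 31 days (58 left).
Apr has 30 days (28 left).
28 days into May → May 28, 1982.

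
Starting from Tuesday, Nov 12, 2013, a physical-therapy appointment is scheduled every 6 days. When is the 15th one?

The 15th occurrence is 14 intervals after the first: 14 × 6 = 84 days after Nov 12, 2013.
Nov has 30 days — 18 days to the end of Nov leaves 66.
Dec has 31 days (35 left).
Jan has 31 days (4 left).
4 days into Feb → Feb 4, 2014.

Feb 4, 2014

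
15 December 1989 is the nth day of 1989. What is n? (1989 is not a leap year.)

349

Days in months before December: 31 + 28 + 31 + 30 + 31 + 30 + 31 + 31 + 30 + 31 + 30 = 334.
Plus 15 days into December → day 349.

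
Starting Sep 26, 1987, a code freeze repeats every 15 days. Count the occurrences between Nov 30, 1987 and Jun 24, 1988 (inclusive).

Occurrences land 15·i days after Sep 26, 1987 for i = 0, 1, 2, …
Nov 30, 1987 is 65 days after the start; 65 ÷ 15 = 4 remainder 5; since the remainder is 5, round up to i = 5. First occurrence in the window: #6 on Dec 10, 1987 (5×15 = 75 days in).
Jun 24, 1988 is 272 days after the start; 272 ÷ 15 = 18 remainder 2. Last occurrence in the window: #19 on Jun 22, 1988.
Occurrences #6 through #19: 14 in total.

14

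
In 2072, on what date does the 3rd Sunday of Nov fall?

Nov 20, 2072

The first Sunday of Nov 2072 is Nov 6.
The 3rd Sunday is 2 weeks later: 6 + 14 = 20.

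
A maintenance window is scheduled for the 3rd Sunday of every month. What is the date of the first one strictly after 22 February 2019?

17 March 2019

February 2019 starts on a Friday; its first Sunday is the 3rd, so the 3rd Sunday is the 17th — 17 February 2019.
That is not after 22 February 2019, so look at March 2019.
March 2019 starts on a Friday; its first Sunday is the 3rd, so the 3rd Sunday is the 17th — 17 March 2019.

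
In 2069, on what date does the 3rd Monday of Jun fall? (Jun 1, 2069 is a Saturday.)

Jun 17, 2069

Jun 2069 begins on a Saturday, so the first Monday is Jun 3 (2 days later).
The 3rd Monday is 2 weeks later: 3 + 14 = 17.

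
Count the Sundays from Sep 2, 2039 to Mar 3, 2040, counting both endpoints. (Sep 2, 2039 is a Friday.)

Sep 2, 2039 is a Friday; the first Sunday on or after it is Sep 4, 2039 (2 days later).
From Sep 4, 2039 to Mar 3, 2040: 26 + 31 + 30 + 31 + 31 + 29 + 3 = 181 days (rest of Sep, Oct, Nov, Dec, Jan, Feb, Mar).
181 ÷ 7 = 25 full weeks with remainder 6, so 25 more Sundays after the first → 26.

26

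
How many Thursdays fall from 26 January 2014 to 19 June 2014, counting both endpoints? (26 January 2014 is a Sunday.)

26 January 2014 is a Sunday; the first Thursday on or after it is 30 January 2014 (4 days later).
From 30 January 2014 to 19 June 2014: 1 + 28 + 31 + 30 + 31 + 19 = 140 days (rest of January, February, March, April, May, June).
140 ÷ 7 = 20 full weeks with remainder 0, so 20 more Thursdays after the first → 21.

21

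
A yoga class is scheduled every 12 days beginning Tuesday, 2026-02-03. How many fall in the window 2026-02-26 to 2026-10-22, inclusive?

20

Occurrences land 12·i days after 2026-02-03 for i = 0, 1, 2, …
2026-02-26 is 23 days after the start; 23 ÷ 12 = 1 remainder 11; since the remainder is 11, round up to i = 2. First occurrence in the window: #3 on 2026-02-27 (2×12 = 24 days in).
2026-10-22 is 261 days after the start; 261 ÷ 12 = 21 remainder 9. Last occurrence in the window: #22 on 2026-10-13.
Occurrences #3 through #22: 20 in total.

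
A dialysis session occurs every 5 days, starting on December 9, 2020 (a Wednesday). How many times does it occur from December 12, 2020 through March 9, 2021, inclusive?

Occurrences land 5·i days after December 9, 2020 for i = 0, 1, 2, …
December 12, 2020 is 3 days after the start; 3 ÷ 5 = 0 remainder 3; since the remainder is 3, round up to i = 1. First occurrence in the window: #2 on December 14, 2020 (1×5 = 5 days in).
March 9, 2021 is 90 days after the start; 90 ÷ 5 = 18 remainder 0. Last occurrence in the window: #19 on March 9, 2021.
Occurrences #2 through #19: 18 in total.

18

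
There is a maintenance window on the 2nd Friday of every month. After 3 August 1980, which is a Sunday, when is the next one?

8 August 1980

August 1980 starts on a Friday; its first Friday is the 1st, so the 2nd Friday is the 8th — 8 August 1980.
8 August 1980 is after 3 August 1980, so that is the next one.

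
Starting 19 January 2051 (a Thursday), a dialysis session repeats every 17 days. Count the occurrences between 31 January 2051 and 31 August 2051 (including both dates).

13

Occurrences land 17·i days after 19 January 2051 for i = 0, 1, 2, …
31 January 2051 is 12 days after the start; 12 ÷ 17 = 0 remainder 12; since the remainder is 12, round up to i = 1. First occurrence in the window: #2 on 5 February 2051 (1×17 = 17 days in).
31 August 2051 is 224 days after the start; 224 ÷ 17 = 13 remainder 3. Last occurrence in the window: #14 on 28 August 2051.
Occurrences #2 through #14: 13 in total.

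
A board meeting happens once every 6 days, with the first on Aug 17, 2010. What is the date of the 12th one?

The 12th occurrence is 11 intervals after the first: 11 × 6 = 66 days after Aug 17, 2010.
Aug has 31 days — 14 days to the end of Aug leaves 52.
Sep has 30 days (22 left).
22 days into Oct → Oct 22, 2010.

Oct 22, 2010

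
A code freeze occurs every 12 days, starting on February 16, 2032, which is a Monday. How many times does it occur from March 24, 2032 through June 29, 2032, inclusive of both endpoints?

8

Occurrences land 12·i days after February 16, 2032 for i = 0, 1, 2, …
March 24, 2032 is 37 days after the start; 37 ÷ 12 = 3 remainder 1; since the remainder is 1, round up to i = 4. First occurrence in the window: #5 on April 4, 2032 (4×12 = 48 days in).
June 29, 2032 is 134 days after the start; 134 ÷ 12 = 11 remainder 2. Last occurrence in the window: #12 on June 27, 2032.
Occurrences #5 through #12: 8 in total.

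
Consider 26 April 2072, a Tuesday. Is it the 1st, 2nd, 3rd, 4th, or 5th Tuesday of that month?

Day 26 falls in week ⌈26/7⌉ of the month.
Days 1–7 hold the 1st Tuesday, 8–14 the 2nd, 15–21 the 3rd, 22–28 the 4th, 29–31 the 5th.
26 is in the range for the 4th.

4th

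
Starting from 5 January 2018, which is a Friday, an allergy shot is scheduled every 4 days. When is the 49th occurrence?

16 July 2018

The 49th occurrence is 48 intervals after the first: 48 × 4 = 192 days after 5 January 2018.
January has 31 days — 26 days to the end of January leaves 166.
February has 28 days (138 left).
March has 31 days (107 left).
April has 30 days (77 left).
May has 31 days (46 left).
June has 30 days (16 left).
16 days into July → 16 July 2018.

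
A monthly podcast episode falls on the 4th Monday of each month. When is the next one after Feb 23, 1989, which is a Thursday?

Feb 27, 1989

Feb 1989 starts on a Wednesday; its first Monday is the 6th, so the 4th Monday is the 27th — Feb 27, 1989.
Feb 27, 1989 is after Feb 23, 1989, so that is the next one.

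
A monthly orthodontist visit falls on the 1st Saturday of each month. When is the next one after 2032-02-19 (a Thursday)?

2032-03-06

February 2032 starts on a Sunday, so its 1st Saturday is 2032-02-07 (6 days in).
That is not after 2032-02-19, so look at March 2032.
March 2032 starts on a Monday, so its 1st Saturday is 2032-03-06 (5 days in).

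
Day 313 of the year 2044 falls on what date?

Jan has 31 days (313 − 31 = 282 remain).
Feb has 29 days (282 − 29 = 253 remain).
Mar has 31 days (253 − 31 = 222 remain).
Apr has 30 days (222 − 30 = 192 remain).
May has 31 days (192 − 31 = 161 remain).
Jun has 30 days (161 − 30 = 131 remain).
Jul has 31 days (131 − 31 = 100 remain).
Aug has 31 days (100 − 31 = 69 remain).
Sep has 30 days (69 − 30 = 39 remain).
Oct has 31 days (39 − 31 = 8 remain).
8 into Nov → Nov 8.

Nov 8, 2044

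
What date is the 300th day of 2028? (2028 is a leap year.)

January has 31 days (300 − 31 = 269 remain).
February has 29 days (269 − 29 = 240 remain).
March has 31 days (240 − 31 = 209 remain).
April has 30 days (209 − 30 = 179 remain).
May has 31 days (179 − 31 = 148 remain).
June has 30 days (148 − 30 = 118 remain).
July has 31 days (118 − 31 = 87 remain).
August has 31 days (87 − 31 = 56 remain).
September has 30 days (56 − 30 = 26 remain).
26 into October → October 26.

26 October 2028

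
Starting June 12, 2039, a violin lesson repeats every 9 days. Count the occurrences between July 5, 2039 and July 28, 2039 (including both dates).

Occurrences land 9·i days after June 12, 2039 for i = 0, 1, 2, …
July 5, 2039 is 23 days after the start; 23 ÷ 9 = 2 remainder 5; since the remainder is 5, round up to i = 3. First occurrence in the window: #4 on July 9, 2039 (3×9 = 27 days in).
July 28, 2039 is 46 days after the start; 46 ÷ 9 = 5 remainder 1. Last occurrence in the window: #6 on July 27, 2039.
Occurrences #4 through #6: 3 in total.

3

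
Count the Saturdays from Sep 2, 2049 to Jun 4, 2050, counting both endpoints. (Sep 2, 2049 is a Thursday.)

Sep 2, 2049 is a Thursday; the first Saturday on or after it is Sep 4, 2049 (2 days later).
From Sep 4, 2049 to Jun 4, 2050: 26 + 31 + 30 + 31 + 31 + 28 + 31 + 30 + 31 + 4 = 273 days (rest of Sep, Oct, Nov, Dec, Jan, Feb, Mar, Apr, May, Jun).
273 ÷ 7 = 39 full weeks with remainder 0, so 39 more Saturdays after the first → 40.

40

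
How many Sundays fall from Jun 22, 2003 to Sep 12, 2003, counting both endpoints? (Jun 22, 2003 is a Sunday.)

Jun 22, 2003 is a Sunday; the first Sunday on or after it is Jun 22, 2003.
From Jun 22, 2003 to Sep 12, 2003: 8 + 31 + 31 + 12 = 82 days (rest of Jun, Jul, Aug, Sep).
82 ÷ 7 = 11 full weeks with remainder 5, so 11 more Sundays after the first → 12.

12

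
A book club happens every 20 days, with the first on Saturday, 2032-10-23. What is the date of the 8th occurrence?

The 8th occurrence is 7 intervals after the first: 7 × 20 = 140 days after 2032-10-23.
October has 31 days — 8 days to the end of October leaves 132.
November has 30 days (102 left).
December has 31 days (71 left).
January has 31 days (40 left).
February has 28 days (12 left).
12 days into March → 2033-03-12.

2033-03-12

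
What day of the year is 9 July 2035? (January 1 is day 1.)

190

Days in months before July: 31 + 28 + 31 + 30 + 31 + 30 = 181.
Plus 9 days into July → day 190.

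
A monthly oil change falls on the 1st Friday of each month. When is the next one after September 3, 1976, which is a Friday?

September 1976 starts on a Wednesday, so its 1st Friday is September 3, 1976 (2 days in).
That is not after September 3, 1976, so look at October 1976.
October 1976 starts on a Friday, so its 1st Friday is October 1, 1976.

October 1, 1976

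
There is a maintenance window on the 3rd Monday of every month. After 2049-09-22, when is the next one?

2049-10-18

September 2049 starts on a Wednesday; its first Monday is the 6th, so the 3rd Monday is the 20th — 2049-09-20.
That is not after 2049-09-22, so look at October 2049.
October 2049 starts on a Friday; its first Monday is the 4th, so the 3rd Monday is the 18th — 2049-10-18.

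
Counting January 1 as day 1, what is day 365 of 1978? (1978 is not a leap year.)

January has 31 days (365 − 31 = 334 remain).
February has 28 days (334 − 28 = 306 remain).
March has 31 days (306 − 31 = 275 remain).
April has 30 days (275 − 30 = 245 remain).
May has 31 days (245 − 31 = 214 remain).
June has 30 days (214 − 30 = 184 remain).
July has 31 days (184 − 31 = 153 remain).
August has 31 days (153 − 31 = 122 remain).
September has 30 days (122 − 30 = 92 remain).
October has 31 days (92 − 31 = 61 remain).
November has 30 days (61 − 30 = 31 remain).
31 into December → December 31.

31 December 1978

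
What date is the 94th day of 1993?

4 April 1993

January has 31 days (94 − 31 = 63 remain).
February has 28 days (63 − 28 = 35 remain).
March has 31 days (35 − 31 = 4 remain).
4 into April → April 4.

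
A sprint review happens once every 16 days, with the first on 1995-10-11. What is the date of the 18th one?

1996-07-09

The 18th occurrence is 17 intervals after the first: 17 × 16 = 272 days after 1995-10-11.
October has 31 days — 20 days to the end of October leaves 252.
November has 30 days (222 left).
December has 31 days (191 left).
January has 31 days (160 left).
February has 29 days (131 left).
March has 31 days (100 left).
April has 30 days (70 left).
May has 31 days (39 left).
June has 30 days (9 left).
9 days into July → 1996-07-09.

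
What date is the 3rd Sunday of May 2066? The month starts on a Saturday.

May 2066 begins on a Saturday, so the first Sunday is May 2 (1 day later).
The 3rd Sunday is 2 weeks later: 2 + 14 = 16.

2066-05-16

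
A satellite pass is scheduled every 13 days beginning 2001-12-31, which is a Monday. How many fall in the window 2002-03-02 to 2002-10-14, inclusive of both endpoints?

18

Occurrences land 13·i days after 2001-12-31 for i = 0, 1, 2, …
2002-03-02 is 61 days after the start; 61 ÷ 13 = 4 remainder 9; since the remainder is 9, round up to i = 5. First occurrence in the window: #6 on 2002-03-06 (5×13 = 65 days in).
2002-10-14 is 287 days after the start; 287 ÷ 13 = 22 remainder 1. Last occurrence in the window: #23 on 2002-10-13.
Occurrences #6 through #23: 18 in total.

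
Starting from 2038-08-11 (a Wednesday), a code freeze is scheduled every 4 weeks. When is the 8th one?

The 8th occurrence is 7 intervals after the first: 7 × 28 = 196 days after 2038-08-11.
August has 31 days — 20 days to the end of August leaves 176.
September has 30 days (146 left).
October has 31 days (115 left).
November has 30 days (85 left).
December has 31 days (54 left).
January has 31 days (23 left).
23 days into February → 2039-02-23.

2039-02-23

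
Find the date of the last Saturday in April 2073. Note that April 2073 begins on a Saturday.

April 29, 2073

April 2073 begins on a Saturday, so the first Saturday is April 1.
April 2073 has 30 days. Adding weeks: 1, 8, 15, 22, 29 — the last one ≤ 30 is the 29th.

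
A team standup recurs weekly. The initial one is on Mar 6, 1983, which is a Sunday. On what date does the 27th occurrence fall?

Sep 4, 1983

The 27th occurrence is 26 intervals after the first: 26 × 7 = 182 days after Mar 6, 1983.
Mar has 31 days — 25 days to the end of Mar leaves 157.
Apr has 30 days (127 left).
May has 31 days (96 left).
Jun has 30 days (66 left).
Jul has 31 days (35 left).
Aug has 31 days (4 left).
4 days into Sep → Sep 4, 1983.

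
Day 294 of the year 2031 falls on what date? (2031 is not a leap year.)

Oct 21, 2031

Jan has 31 days (294 − 31 = 263 remain).
Feb has 28 days (263 − 28 = 235 remain).
Mar has 31 days (235 − 31 = 204 remain).
Apr has 30 days (204 − 30 = 174 remain).
May has 31 days (174 − 31 = 143 remain).
Jun has 30 days (143 − 30 = 113 remain).
Jul has 31 days (113 − 31 = 82 remain).
Aug has 31 days (82 − 31 = 51 remain).
Sep has 30 days (51 − 30 = 21 remain).
21 into Oct → Oct 21.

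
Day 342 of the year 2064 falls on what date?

Dec 7, 2064

Jan has 31 days (342 − 31 = 311 remain).
Feb has 29 days (311 − 29 = 282 remain).
Mar has 31 days (282 − 31 = 251 remain).
Apr has 30 days (251 − 30 = 221 remain).
May has 31 days (221 − 31 = 190 remain).
Jun has 30 days (190 − 30 = 160 remain).
Jul has 31 days (160 − 31 = 129 remain).
Aug has 31 days (129 − 31 = 98 remain).
Sep has 30 days (98 − 30 = 68 remain).
Oct has 31 days (68 − 31 = 37 remain).
Nov has 30 days (37 − 30 = 7 remain).
7 into Dec → Dec 7.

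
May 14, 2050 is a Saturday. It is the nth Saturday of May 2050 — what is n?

2nd

Day 14 falls in week ⌈14/7⌉ of the month.
Days 1–7 hold the 1st Saturday, 8–14 the 2nd, 15–21 the 3rd, 22–28 the 4th, 29–31 the 5th.
14 is in the range for the 2nd.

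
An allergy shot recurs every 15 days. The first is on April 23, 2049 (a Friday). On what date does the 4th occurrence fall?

June 7, 2049

The 4th occurrence is 3 intervals after the first: 3 × 15 = 45 days after April 23, 2049.
April has 30 days — 7 days to the end of April leaves 38.
May has 31 days (7 left).
7 days into June → June 7, 2049.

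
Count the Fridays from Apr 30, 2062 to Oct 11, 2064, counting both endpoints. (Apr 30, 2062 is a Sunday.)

Apr 30, 2062 is a Sunday; the first Friday on or after it is May 5, 2062 (5 days later).
From May 5, 2062 to Oct 11, 2064: 240 + 365 + 285 = 890 days (rest of 2062, 2063, to Oct 11, 2064 in 2064).
890 ÷ 7 = 127 full weeks with remainder 1, so 127 more Fridays after the first → 128.

128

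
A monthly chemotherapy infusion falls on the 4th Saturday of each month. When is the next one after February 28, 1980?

February 1980 starts on a Friday; its first Saturday is the 2nd, so the 4th Saturday is the 23rd — February 23, 1980.
That is not after February 28, 1980, so look at March 1980.
March 1980 starts on a Saturday; its first Saturday is the 1st, so the 4th Saturday is the 22nd — March 22, 1980.

March 22, 1980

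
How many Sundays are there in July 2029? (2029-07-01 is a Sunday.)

5

2029-07-01 is a Sunday; the first Sunday on or after it is 2029-07-01.
From 2029-07-01 to 2029-07-31 is 31 − 1 = 30 days.
30 ÷ 7 = 4 full weeks with remainder 2, so 4 more Sundays after the first → 5.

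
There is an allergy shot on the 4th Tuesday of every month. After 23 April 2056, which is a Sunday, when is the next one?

April 2056 starts on a Saturday; its first Tuesday is the 4th, so the 4th Tuesday is the 25th — 25 April 2056.
25 April 2056 is after 23 April 2056, so that is the next one.

25 April 2056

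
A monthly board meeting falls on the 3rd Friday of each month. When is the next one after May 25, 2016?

May 2016 starts on a Sunday; its first Friday is the 6th, so the 3rd Friday is the 20th — May 20, 2016.
That is not after May 25, 2016, so look at Jun 2016.
Jun 2016 starts on a Wednesday; its first Friday is the 3rd, so the 3rd Friday is the 17th — Jun 17, 2016.

Jun 17, 2016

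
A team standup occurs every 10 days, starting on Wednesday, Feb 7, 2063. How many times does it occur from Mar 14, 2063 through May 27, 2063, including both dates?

Occurrences land 10·i days after Feb 7, 2063 for i = 0, 1, 2, …
Mar 14, 2063 is 35 days after the start; 35 ÷ 10 = 3 remainder 5; since the remainder is 5, round up to i = 4. First occurrence in the window: #5 on Mar 19, 2063 (4×10 = 40 days in).
May 27, 2063 is 109 days after the start; 109 ÷ 10 = 10 remainder 9. Last occurrence in the window: #11 on May 18, 2063.
Occurrences #5 through #11: 7 in total.

7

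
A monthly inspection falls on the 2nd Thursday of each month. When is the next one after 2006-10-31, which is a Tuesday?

2006-11-09

October 2006 starts on a Sunday; its first Thursday is the 5th, so the 2nd Thursday is the 12th — 2006-10-12.
That is not after 2006-10-31, so look at November 2006.
November 2006 starts on a Wednesday; its first Thursday is the 2nd, so the 2nd Thursday is the 9th — 2006-11-09.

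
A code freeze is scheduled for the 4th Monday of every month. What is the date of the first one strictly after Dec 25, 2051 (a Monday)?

Dec 2051 starts on a Friday; its first Monday is the 4th, so the 4th Monday is the 25th — Dec 25, 2051.
That is not after Dec 25, 2051, so look at Jan 2052.
Jan 2052 starts on a Monday; its first Monday is the 1st, so the 4th Monday is the 22nd — Jan 22, 2052.

Jan 22, 2052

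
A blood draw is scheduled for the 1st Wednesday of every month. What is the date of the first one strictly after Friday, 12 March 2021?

7 April 2021

March 2021 starts on a Monday, so its 1st Wednesday is 3 March 2021 (2 days in).
That is not after 12 March 2021, so look at April 2021.
April 2021 starts on a Thursday, so its 1st Wednesday is 7 April 2021 (6 days in).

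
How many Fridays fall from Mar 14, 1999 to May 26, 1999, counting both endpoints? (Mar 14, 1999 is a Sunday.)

Mar 14, 1999 is a Sunday; the first Friday on or after it is Mar 19, 1999 (5 days later).
From Mar 19, 1999 to May 26, 1999: 12 + 30 + 26 = 68 days (rest of Mar, Apr, May).
68 ÷ 7 = 9 full weeks with remainder 5, so 9 more Fridays after the first → 10.

10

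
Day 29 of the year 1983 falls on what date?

Jan 29, 1983

29 into Jan → Jan 29.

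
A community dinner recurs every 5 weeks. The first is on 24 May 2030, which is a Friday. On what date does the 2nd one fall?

The 2nd occurrence is 1 interval after the first: 1 × 35 = 35 days after 24 May 2030.
May has 31 days — 7 days to the end of May leaves 28.
28 days into June → 28 June 2030.

28 June 2030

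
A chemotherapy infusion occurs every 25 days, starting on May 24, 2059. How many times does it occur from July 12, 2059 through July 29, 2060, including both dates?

Occurrences land 25·i days after May 24, 2059 for i = 0, 1, 2, …
July 12, 2059 is 49 days after the start; 49 ÷ 25 = 1 remainder 24; since the remainder is 24, round up to i = 2. First occurrence in the window: #3 on July 13, 2059 (2×25 = 50 days in).
July 29, 2060 is 432 days after the start; 432 ÷ 25 = 17 remainder 7. Last occurrence in the window: #18 on July 22, 2060.
Occurrences #3 through #18: 16 in total.

16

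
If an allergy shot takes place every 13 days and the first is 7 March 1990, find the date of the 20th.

9 November 1990

The 20th occurrence is 19 intervals after the first: 19 × 13 = 247 days after 7 March 1990.
March has 31 days — 24 days to the end of March leaves 223.
April has 30 days (193 left).
May has 31 days (162 left).
June has 30 days (132 left).
July has 31 days (101 left).
August has 31 days (70 left).
September has 30 days (40 left).
October has 31 days (9 left).
9 days into November → 9 November 1990.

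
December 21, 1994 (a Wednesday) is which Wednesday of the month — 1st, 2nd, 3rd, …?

3rd

Day 21 falls in week ⌈21/7⌉ of the month.
Days 1–7 hold the 1st Wednesday, 8–14 the 2nd, 15–21 the 3rd, 22–28 the 4th, 29–31 the 5th.
21 is in the range for the 3rd.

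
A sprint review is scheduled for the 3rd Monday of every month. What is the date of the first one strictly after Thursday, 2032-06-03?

June 2032 starts on a Tuesday; its first Monday is the 7th, so the 3rd Monday is the 21st — 2032-06-21.
2032-06-21 is after 2032-06-03, so that is the next one.

2032-06-21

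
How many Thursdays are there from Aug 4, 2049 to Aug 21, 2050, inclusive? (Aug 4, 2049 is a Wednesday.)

Aug 4, 2049 is a Wednesday; the first Thursday on or after it is Aug 5, 2049 (1 day later).
From Aug 5, 2049 to Aug 21, 2050: 148 + 233 = 381 days (rest of 2049, to Aug 21, 2050 in 2050).
381 ÷ 7 = 54 full weeks with remainder 3, so 54 more Thursdays after the first → 55.

55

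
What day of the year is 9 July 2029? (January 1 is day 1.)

Days in months before July: 31 + 28 + 31 + 30 + 31 + 30 = 181.
Plus 9 days into July → day 190.

190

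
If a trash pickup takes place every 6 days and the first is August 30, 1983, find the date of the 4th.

The 4th occurrence is 3 intervals after the first: 3 × 6 = 18 days after August 30, 1983.
August has 31 days — 1 day to the end of August leaves 17.
17 days into September → September 17, 1983.

September 17, 1983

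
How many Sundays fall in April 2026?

April 1, 2026 is a Wednesday; the first Sunday on or after it is April 5, 2026 (4 days later).
From April 5, 2026 to April 30, 2026 is 30 − 5 = 25 days.
25 ÷ 7 = 3 full weeks with remainder 4, so 3 more Sundays after the first → 4.

4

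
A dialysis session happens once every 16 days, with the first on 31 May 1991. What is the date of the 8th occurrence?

20 September 1991

The 8th occurrence is 7 intervals after the first: 7 × 16 = 112 days after 31 May 1991.
May has 31 days — 0 days to the end of May leaves 112.
June has 30 days (82 left).
July has 31 days (51 left).
August has 31 days (20 left).
20 days into September → 20 September 1991.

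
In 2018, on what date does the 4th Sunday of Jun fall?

Jun 24, 2018

The first Sunday of Jun 2018 is Jun 3.
The 4th Sunday is 3 weeks later: 3 + 21 = 24.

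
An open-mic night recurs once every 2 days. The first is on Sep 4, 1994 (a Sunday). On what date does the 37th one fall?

Nov 15, 1994

The 37th occurrence is 36 intervals after the first: 36 × 2 = 72 days after Sep 4, 1994.
Sep has 30 days — 26 days to the end of Sep leaves 46.
Oct has 31 days (15 left).
15 days into Nov → Nov 15, 1994.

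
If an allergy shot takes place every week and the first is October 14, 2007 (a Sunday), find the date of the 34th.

June 1, 2008

The 34th occurrence is 33 intervals after the first: 33 × 7 = 231 days after October 14, 2007.
October has 31 days — 17 days to the end of October leaves 214.
November has 30 days (184 left).
December has 31 days (153 left).
January has 31 days (122 left).
February has 29 days (93 left).
March has 31 days (62 left).
April has 30 days (32 left).
May has 31 days (1 left).
1 day into June → June 1, 2008.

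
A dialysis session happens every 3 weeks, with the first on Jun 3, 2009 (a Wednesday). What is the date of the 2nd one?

Jun 24, 2009

The 2nd occurrence is 1 interval after the first: 1 × 21 = 21 days after Jun 3, 2009.
21 days later is Jun 24, 2009.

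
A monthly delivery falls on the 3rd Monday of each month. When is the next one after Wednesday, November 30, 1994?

November 1994 starts on a Tuesday; its first Monday is the 7th, so the 3rd Monday is the 21st — November 21, 1994.
That is not after November 30, 1994, so look at December 1994.
December 1994 starts on a Thursday; its first Monday is the 5th, so the 3rd Monday is the 19th — December 19, 1994.

December 19, 1994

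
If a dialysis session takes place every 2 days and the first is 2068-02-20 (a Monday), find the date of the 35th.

The 35th occurrence is 34 intervals after the first: 34 × 2 = 68 days after 2068-02-20.
February has 29 days — 9 days to the end of February leaves 59.
March has 31 days (28 left).
28 days into April → 2068-04-28.

2068-04-28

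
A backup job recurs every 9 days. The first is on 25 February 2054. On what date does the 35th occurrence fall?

The 35th occurrence is 34 intervals after the first: 34 × 9 = 306 days after 25 February 2054.
February has 28 days — 3 days to the end of February leaves 303.
March has 31 days (272 left).
April has 30 days (242 left).
May has 31 days (211 left).
June has 30 days (181 left).
July has 31 days (150 left).
August has 31 days (119 left).
September has 30 days (89 left).
October has 31 days (58 left).
November has 30 days (28 left).
28 days into December → 28 December 2054.

28 December 2054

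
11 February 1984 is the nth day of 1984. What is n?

42

Days in months before February: 31 = 31.
Plus 11 days into February → day 42.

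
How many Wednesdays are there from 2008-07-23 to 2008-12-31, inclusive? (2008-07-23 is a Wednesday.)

24

2008-07-23 is a Wednesday; the first Wednesday on or after it is 2008-07-23.
From 2008-07-23 to 2008-12-31: 8 + 31 + 30 + 31 + 30 + 31 = 161 days (rest of July, August, September, October, November, December).
161 ÷ 7 = 23 full weeks with remainder 0, so 23 more Wednesdays after the first → 24.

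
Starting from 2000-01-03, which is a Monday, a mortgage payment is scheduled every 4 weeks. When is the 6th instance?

2000-05-22

The 6th occurrence is 5 intervals after the first: 5 × 28 = 140 days after 2000-01-03.
January has 31 days — 28 days to the end of January leaves 112.
February has 29 days (83 left).
March has 31 days (52 left).
April has 30 days (22 left).
22 days into May → 2000-05-22.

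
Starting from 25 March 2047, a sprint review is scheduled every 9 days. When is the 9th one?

5 June 2047

The 9th occurrence is 8 intervals after the first: 8 × 9 = 72 days after 25 March 2047.
March has 31 days — 6 days to the end of March leaves 66.
April has 30 days (36 left).
May has 31 days (5 left).
5 days into June → 5 June 2047.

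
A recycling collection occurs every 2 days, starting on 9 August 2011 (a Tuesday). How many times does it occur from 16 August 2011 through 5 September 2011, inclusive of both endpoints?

Occurrences land 2·i days after 9 August 2011 for i = 0, 1, 2, …
16 August 2011 is 7 days after the start; 7 ÷ 2 = 3 remainder 1; since the remainder is 1, round up to i = 4. First occurrence in the window: #5 on 17 August 2011 (4×2 = 8 days in).
5 September 2011 is 27 days after the start; 27 ÷ 2 = 13 remainder 1. Last occurrence in the window: #14 on 4 September 2011.
Occurrences #5 through #14: 10 in total.

10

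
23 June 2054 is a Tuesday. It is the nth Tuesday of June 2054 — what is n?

4th

Day 23 falls in week ⌈23/7⌉ of the month.
Days 1–7 hold the 1st Tuesday, 8–14 the 2nd, 15–21 the 3rd, 22–28 the 4th, 29–31 the 5th.
23 is in the range for the 4th.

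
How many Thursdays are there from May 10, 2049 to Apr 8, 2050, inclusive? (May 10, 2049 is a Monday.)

May 10, 2049 is a Monday; the first Thursday on or after it is May 13, 2049 (3 days later).
From May 13, 2049 to Apr 8, 2050: 232 + 98 = 330 days (rest of 2049, to Apr 8, 2050 in 2050).
330 ÷ 7 = 47 full weeks with remainder 1, so 47 more Thursdays after the first → 48.

48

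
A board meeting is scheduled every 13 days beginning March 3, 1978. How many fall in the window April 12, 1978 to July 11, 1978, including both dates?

Occurrences land 13·i days after March 3, 1978 for i = 0, 1, 2, …
April 12, 1978 is 40 days after the start; 40 ÷ 13 = 3 remainder 1; since the remainder is 1, round up to i = 4. First occurrence in the window: #5 on April 24, 1978 (4×13 = 52 days in).
July 11, 1978 is 130 days after the start; 130 ÷ 13 = 10 remainder 0. Last occurrence in the window: #11 on July 11, 1978.
Occurrences #5 through #11: 7 in total.

7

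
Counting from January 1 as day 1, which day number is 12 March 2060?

72

Days in months before March: 31 + 29 = 60.
Plus 12 days into March → day 72.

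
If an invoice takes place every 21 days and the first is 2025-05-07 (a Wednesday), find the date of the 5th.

2025-07-30

The 5th occurrence is 4 intervals after the first: 4 × 21 = 84 days after 2025-05-07.
May has 31 days — 24 days to the end of May leaves 60.
June has 30 days (30 left).
30 days into July → 2025-07-30.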